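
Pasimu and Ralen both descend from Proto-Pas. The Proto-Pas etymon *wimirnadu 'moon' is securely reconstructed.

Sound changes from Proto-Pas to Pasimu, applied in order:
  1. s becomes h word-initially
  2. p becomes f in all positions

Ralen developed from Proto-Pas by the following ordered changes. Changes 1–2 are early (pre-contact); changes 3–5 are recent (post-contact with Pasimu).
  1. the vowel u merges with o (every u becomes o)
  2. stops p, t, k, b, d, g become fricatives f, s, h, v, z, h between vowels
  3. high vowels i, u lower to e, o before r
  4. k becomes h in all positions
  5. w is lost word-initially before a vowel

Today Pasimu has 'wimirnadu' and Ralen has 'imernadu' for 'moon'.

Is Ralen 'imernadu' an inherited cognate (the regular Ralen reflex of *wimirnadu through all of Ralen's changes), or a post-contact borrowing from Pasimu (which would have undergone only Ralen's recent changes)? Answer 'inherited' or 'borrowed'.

borrowed

If inherited, *wimirnadu would pass through all of Ralen's changes:
Ralen: start from *wimirnadu.
  rule 1 (vowel merger): wimirnadu → wimirnado
  rule 2 (intervocalic lenition): wimirnado → wimirnazo
  rule 3 (pre-rhotic lowering): wimirnazo → wimernazo
  rule 4: no change — wimernazo
  rule 5 (glide loss): wimernazo → imernazo
  ⇒ Ralen imernazo
If borrowed from Pasimu 'wimirnadu' after the early changes, it would undergo only the recent ones:
  rule 3 (pre-rhotic lowering): wimirnadu → wimernadu
  rule 4 (unconditioned shift): no change (wimernadu)
  rule 5 (glide loss): wimernadu → imernadu
  ⇒ as a loan: imernadu
Ralen 'imernadu' matches the loan outcome 'imernadu', not the inherited 'imernazo' — it skipped the early Ralen changes, so it was borrowed from Pasimu.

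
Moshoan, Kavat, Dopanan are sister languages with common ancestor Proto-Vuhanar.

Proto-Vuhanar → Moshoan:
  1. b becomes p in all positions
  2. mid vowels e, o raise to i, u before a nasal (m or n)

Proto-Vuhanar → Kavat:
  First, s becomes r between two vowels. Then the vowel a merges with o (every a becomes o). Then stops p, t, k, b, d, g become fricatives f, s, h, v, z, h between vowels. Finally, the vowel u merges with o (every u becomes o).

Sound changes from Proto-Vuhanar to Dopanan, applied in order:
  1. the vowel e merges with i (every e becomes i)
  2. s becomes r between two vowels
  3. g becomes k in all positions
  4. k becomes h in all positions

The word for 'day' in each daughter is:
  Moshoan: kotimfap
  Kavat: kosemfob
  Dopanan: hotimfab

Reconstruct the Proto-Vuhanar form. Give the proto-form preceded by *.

Position 3: Moshoan has t, Kavat has s, Dopanan has t. Moshoan preserves t here (none of its changes turn any other segment into t), so the proto-segment is *t.
Position 4: Moshoan has i, Kavat has e, Dopanan has i. Kavat preserves e here (none of its changes turn any other segment into e), so the proto-segment is *e.
Verify the candidate proto-form against each daughter:
Moshoan: *kotemfab
  kotemfab → kotemfap   [unconditioned shift]
  kotemfap → kotimfap   [pre-nasal raising]
  giving Moshoan kotimfap.
Kavat: *kotemfab
  kotemfab (rule 1 does not apply)
  kotemfab → kotemfob   [vowel merger]
  kotemfob → kosemfob   [intervocalic lenition]
  kosemfob (rule 4 does not apply)
  giving Kavat kosemfob.
Dopanan: *kotemfab
  kotemfab → kotimfab   [vowel merger]
  kotimfab (rule 2 does not apply)
  kotimfab (rule 3 does not apply)
  kotimfab → hotimfab   [unconditioned shift]
  giving Dopanan hotimfab.
No other proto-form is consistent with every reflex, so the reconstruction is *kotemfab.

*kotemfab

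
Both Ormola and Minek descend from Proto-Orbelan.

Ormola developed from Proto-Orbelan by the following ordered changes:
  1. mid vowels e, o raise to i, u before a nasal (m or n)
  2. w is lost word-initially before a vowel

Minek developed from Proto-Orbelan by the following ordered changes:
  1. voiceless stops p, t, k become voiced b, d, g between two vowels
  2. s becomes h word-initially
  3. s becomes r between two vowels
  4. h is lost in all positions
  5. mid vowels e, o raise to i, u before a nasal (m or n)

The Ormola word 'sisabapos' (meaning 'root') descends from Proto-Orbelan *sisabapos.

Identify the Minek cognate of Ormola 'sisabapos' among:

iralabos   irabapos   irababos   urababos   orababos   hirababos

irababos

Minek: start from *sisabapos.
  rule 1 (intervocalic voicing): sisabapos → sisababos
  rule 2 (debuccalisation): sisababos → hisababos
  rule 3 (rhotacism): hisababos → hirababos
  rule 4 (h-loss): hirababos → irababos
  rule 5: no change — irababos
  ⇒ Minek irababos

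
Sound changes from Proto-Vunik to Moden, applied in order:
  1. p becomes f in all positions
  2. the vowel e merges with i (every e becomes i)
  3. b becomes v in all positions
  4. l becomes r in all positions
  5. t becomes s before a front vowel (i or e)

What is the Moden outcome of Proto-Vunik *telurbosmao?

Moden: *telurbosmao > tilurbosmao > tilurvosmao > tirurvosmao > sirurvosmao  (by vowel merger, unconditioned shift, unconditioned shift, palatalisation)

sirurvosmao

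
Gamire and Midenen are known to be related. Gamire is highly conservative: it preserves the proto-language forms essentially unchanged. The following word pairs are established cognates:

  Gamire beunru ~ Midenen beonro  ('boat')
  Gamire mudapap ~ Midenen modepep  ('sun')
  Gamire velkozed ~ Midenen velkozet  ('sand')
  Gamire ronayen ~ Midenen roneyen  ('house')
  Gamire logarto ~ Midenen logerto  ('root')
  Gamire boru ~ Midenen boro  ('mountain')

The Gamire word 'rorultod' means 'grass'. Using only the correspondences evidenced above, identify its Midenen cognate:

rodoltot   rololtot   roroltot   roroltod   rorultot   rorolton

mudapap ~ modepep — Gamire u corresponds to Midenen o after a consonant, before a consonant other than r, m, n, p, b, f, v.
velkozed ~ velkozet — Gamire d corresponds to Midenen t word-finally.
Applying these to Gamire 'rorultod':
  rorultod → roroltod   (u→o after a consonant, before a consonant other than r, m, n, p, b, f, v)
  roroltod → roroltot   (d→t word-finally)
So the Midenen cognate is 'roroltot'.

roroltot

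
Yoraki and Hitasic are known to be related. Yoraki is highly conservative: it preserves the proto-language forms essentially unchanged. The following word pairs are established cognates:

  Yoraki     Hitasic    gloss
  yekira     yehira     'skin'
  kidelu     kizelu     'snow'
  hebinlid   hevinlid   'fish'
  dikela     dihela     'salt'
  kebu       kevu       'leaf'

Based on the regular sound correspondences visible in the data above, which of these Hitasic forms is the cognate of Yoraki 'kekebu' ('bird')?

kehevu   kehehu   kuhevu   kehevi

kehevu

dikela ~ dihela — Yoraki k corresponds to Hitasic h between vowels (before a front vowel).
kebu ~ kevu — Yoraki b corresponds to Hitasic v between vowels (before a back vowel).
Applying these to Yoraki 'kekebu':
  kekebu → kehebu   (k→h between vowels (before a front vowel))
  kehebu → kehevu   (b→v between vowels (before a back vowel))
So the Hitasic cognate is 'kehevu'.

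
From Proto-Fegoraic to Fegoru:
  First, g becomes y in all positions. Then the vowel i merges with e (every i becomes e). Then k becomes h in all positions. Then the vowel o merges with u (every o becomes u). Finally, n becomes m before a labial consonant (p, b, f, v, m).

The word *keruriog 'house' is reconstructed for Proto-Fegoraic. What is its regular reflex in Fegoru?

herureuy

Fegoru: start from *keruriog.
  rule 1 (unconditioned shift): keruriog → kerurioy
  rule 2 (vowel merger): kerurioy → kerureoy
  rule 3 (unconditioned shift): kerureoy → herureoy
  rule 4 (vowel merger): herureoy → herureuy
  rule 5: no change — herureuy
  ⇒ Fegoru herureuy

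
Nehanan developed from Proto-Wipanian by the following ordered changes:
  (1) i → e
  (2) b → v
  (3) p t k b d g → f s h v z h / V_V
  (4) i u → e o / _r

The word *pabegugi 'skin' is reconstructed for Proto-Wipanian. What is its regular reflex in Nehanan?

Nehanan: *pabegugi
  pabegugi → pabeguge   [vowel merger]
  pabeguge → paveguge   [unconditioned shift]
  paveguge → pavehuhe   [intervocalic lenition]
  pavehuhe (rule 4 does not apply)
  giving Nehanan pavehuhe.

pavehuhe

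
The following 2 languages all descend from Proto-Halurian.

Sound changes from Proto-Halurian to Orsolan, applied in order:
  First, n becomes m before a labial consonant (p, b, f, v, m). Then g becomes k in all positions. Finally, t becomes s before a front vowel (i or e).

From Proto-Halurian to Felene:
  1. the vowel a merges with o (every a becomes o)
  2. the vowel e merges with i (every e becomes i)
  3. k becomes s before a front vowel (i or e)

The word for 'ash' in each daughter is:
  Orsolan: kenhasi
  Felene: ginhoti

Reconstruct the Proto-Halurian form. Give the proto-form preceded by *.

*genhati

Position 5: Orsolan has a, Felene has o. Orsolan preserves a here (none of its changes turn any other segment into a), so the proto-segment is *a.
Position 2: Orsolan has e, Felene has i. Orsolan preserves e here (none of its changes turn any other segment into e), so the proto-segment is *e.
Verify the candidate proto-form against each daughter:
Orsolan: *genhati > kenhati > kenhasi  (by unconditioned shift, palatalisation)
Felene: *genhati > genhoti > ginhoti  (by vowel merger, vowel merger)
Only *genhati yields all of Orsolan kenhasi, Felene ginhoti.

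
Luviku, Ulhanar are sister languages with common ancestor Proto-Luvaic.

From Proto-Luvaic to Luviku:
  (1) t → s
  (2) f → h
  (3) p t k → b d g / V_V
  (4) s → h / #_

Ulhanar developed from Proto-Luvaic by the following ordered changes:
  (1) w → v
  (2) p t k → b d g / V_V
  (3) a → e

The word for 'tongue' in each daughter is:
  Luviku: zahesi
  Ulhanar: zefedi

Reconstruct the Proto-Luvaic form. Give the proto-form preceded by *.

*zafeti

Position 3: Luviku has h, Ulhanar has f. Ulhanar preserves f here (none of its changes turn any other segment into f), so the proto-segment is *f.
Position 5: Luviku has s, Ulhanar has d. Taking the neighbouring segments as reconstructed: Luviku s could go back to *t or *s; Ulhanar d could go back to *t or *d — the one source consistent with every daughter is *t.
Verify the candidate proto-form against each daughter:
Luviku: *zafeti
  zafeti → zafesi   [unconditioned shift]
  zafesi → zahesi   [unconditioned shift]
  zahesi (rule 3 does not apply)
  zahesi (rule 4 does not apply)
  giving Luviku zahesi.
Ulhanar: *zafeti
  zafeti (rule 1 does not apply)
  zafeti → zafedi   [intervocalic voicing]
  zafedi → zefedi   [vowel merger]
  giving Ulhanar zefedi.
*zafeti is the unique common source.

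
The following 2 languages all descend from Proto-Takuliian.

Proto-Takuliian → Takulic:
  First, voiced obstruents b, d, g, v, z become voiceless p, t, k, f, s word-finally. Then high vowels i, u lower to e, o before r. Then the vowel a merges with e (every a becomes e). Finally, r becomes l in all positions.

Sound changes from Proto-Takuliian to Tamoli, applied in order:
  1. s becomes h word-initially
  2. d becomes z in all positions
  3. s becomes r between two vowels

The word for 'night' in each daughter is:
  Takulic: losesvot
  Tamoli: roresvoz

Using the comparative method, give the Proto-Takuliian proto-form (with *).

Position 8: Takulic has t, Tamoli has z. Taking the neighbouring segments as reconstructed: Takulic t could go back to *t or *d; Tamoli z could go back to *d or *z — the one source consistent with every daughter is *d.
Position 3: Takulic has s, Tamoli has r. Taking the neighbouring segments as reconstructed: Takulic s can only go back to *s; Tamoli r could go back to *s or *r — the one source consistent with every daughter is *s.
Continuing position by position gives *rosesvod; check it forward:
Takulic: *rosesvod
  rosesvod → rosesvot   [final devoicing]
  rosesvot (rule 2 does not apply)
  rosesvot (rule 3 does not apply)
  rosesvot → losesvot   [unconditioned shift]
  giving Takulic losesvot.
Tamoli: start from *rosesvod.
  rule 1: no change — rosesvod
  rule 2 (unconditioned shift): rosesvod → rosesvoz
  rule 3 (rhotacism): rosesvoz → roresvoz
  ⇒ Tamoli roresvoz
Only *rosesvod yields all of Takulic losesvot, Tamoli roresvoz.

*rosesvod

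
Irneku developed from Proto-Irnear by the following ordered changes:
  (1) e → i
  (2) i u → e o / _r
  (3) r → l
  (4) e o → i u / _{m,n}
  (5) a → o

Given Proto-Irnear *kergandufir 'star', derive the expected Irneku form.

kelgondufel

Irneku: *kergandufir
  kergandufir → kirgandufir   [vowel merger]
  kirgandufir → kergandufer   [pre-rhotic lowering]
  kergandufer → kelgandufel   [unconditioned shift]
  kelgandufel (rule 4 does not apply)
  kelgandufel → kelgondufel   [vowel merger]
  giving Irneku kelgondufel.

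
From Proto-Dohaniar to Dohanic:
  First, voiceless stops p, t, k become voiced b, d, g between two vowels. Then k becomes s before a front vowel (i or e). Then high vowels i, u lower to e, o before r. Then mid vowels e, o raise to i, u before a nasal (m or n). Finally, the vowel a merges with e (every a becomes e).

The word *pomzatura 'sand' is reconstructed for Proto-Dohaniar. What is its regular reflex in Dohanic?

Dohanic: *pomzatura > pomzadura > pomzadora > pumzadora > pumzedore  (by intervocalic voicing, pre-rhotic lowering, pre-nasal raising, vowel merger)

pumzedore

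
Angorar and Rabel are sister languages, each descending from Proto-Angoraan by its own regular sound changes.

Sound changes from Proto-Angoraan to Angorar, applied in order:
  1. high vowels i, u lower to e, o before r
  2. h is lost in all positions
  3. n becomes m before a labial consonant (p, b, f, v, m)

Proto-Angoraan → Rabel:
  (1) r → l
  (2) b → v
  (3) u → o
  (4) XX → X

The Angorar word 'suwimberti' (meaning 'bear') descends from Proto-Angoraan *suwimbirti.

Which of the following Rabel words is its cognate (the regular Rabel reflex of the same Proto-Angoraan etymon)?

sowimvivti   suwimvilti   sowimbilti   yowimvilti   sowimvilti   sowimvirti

sowimvilti

Rabel: start from *suwimbirti.
  rule 1 (unconditioned shift): suwimbirti → suwimbilti
  rule 2 (unconditioned shift): suwimbilti → suwimvilti
  rule 3 (vowel merger): suwimvilti → sowimvilti
  rule 4: no change — sowimvilti
  ⇒ Rabel sowimvilti
Only 'sowimvilti' matches the regular Rabel development of *suwimbirti.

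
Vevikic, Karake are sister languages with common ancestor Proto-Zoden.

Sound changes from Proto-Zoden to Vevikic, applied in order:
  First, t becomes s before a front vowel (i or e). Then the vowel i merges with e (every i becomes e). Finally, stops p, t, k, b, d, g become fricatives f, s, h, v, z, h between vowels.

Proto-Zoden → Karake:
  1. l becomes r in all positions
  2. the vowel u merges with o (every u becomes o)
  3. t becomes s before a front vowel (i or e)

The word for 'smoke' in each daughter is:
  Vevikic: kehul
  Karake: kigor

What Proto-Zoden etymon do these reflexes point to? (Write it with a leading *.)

Position 4: Vevikic has u, Karake has o. Vevikic preserves u here (none of its changes turn any other segment into u), so the proto-segment is *u.
Position 3: Vevikic has h, Karake has g. Karake preserves g here (none of its changes turn any other segment into g), so the proto-segment is *g.
Position 2: Vevikic has e, Karake has i. Karake preserves i here (none of its changes turn any other segment into i), so the proto-segment is *i.
Verify the candidate proto-form against each daughter:
Vevikic: *kigul > kegul > kehul  (by vowel merger, intervocalic lenition)
Karake: *kigul
  kigul → kigur   [unconditioned shift]
  kigur → kigor   [vowel merger]
  kigor (rule 3 does not apply)
  giving Karake kigor.
Only *kigul yields all of Vevikic kehul, Karake kigor.

*kigul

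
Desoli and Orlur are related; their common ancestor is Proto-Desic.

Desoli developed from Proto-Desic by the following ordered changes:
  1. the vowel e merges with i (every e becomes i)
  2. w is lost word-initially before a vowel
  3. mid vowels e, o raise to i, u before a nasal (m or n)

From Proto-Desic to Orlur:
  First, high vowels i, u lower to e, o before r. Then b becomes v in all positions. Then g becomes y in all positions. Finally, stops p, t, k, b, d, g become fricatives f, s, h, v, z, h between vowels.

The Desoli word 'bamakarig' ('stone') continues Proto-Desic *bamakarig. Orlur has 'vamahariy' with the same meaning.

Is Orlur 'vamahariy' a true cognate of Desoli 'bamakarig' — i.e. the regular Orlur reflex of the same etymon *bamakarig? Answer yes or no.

Derive the expected Orlur reflex of *bamakarig:
Orlur: start from *bamakarig.
  rule 1: no change — bamakarig
  rule 2 (unconditioned shift): bamakarig → vamakarig
  rule 3 (unconditioned shift): vamakarig → vamakariy
  rule 4 (intervocalic lenition): vamakariy → vamahariy
  ⇒ Orlur vamahariy
Orlur 'vamahariy' matches the regular reflex exactly, so the pair is cognate.

yes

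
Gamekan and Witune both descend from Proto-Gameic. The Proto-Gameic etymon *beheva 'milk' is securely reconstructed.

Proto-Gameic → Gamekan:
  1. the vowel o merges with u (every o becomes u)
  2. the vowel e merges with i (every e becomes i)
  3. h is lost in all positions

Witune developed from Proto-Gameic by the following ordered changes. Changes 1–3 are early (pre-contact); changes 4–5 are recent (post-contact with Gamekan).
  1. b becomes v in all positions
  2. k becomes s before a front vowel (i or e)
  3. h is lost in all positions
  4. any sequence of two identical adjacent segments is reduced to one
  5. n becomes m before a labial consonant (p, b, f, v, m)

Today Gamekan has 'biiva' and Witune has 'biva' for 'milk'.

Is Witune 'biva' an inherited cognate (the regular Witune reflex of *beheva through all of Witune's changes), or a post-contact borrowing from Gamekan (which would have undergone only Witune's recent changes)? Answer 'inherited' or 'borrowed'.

borrowed

If inherited, *beheva would pass through all of Witune's changes:
Witune: start from *beheva.
  rule 1 (unconditioned shift): beheva → veheva
  rule 2: no change — veheva
  rule 3 (h-loss): veheva → veeva
  rule 4 (degemination): veeva → veva
  rule 5: no change — veva
  ⇒ Witune veva
If borrowed from Gamekan 'biiva' after the early changes, it would undergo only the recent ones:
  rule 4 (degemination): biiva → biva
  rule 5 (nasal place assimilation): no change (biva)
  ⇒ as a loan: biva
Witune 'biva' matches the loan outcome 'biva', not the inherited 'veva' — it skipped the early Witune changes, so it was borrowed from Gamekan.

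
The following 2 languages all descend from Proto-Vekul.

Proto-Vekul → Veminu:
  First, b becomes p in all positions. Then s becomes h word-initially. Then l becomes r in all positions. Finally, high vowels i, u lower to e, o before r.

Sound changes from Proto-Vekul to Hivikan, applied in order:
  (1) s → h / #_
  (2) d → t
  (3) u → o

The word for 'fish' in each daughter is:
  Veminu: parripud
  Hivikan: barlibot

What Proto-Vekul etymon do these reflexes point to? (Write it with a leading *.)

*barlibud

Position 8: Veminu has d, Hivikan has t. Veminu preserves d here (none of its changes turn any other segment into d), so the proto-segment is *d.
Position 7: Veminu has u, Hivikan has o. Veminu preserves u here (none of its changes turn any other segment into u), so the proto-segment is *u.
Position 4: Veminu has r, Hivikan has l. Hivikan preserves l here (none of its changes turn any other segment into l), so the proto-segment is *l.
Verify the candidate proto-form against each daughter:
Veminu: *barlibud > parlipud > parripud  (by unconditioned shift, unconditioned shift)
Hivikan: *barlibud > barlibut > barlibot  (by unconditioned shift, vowel merger)
Only *barlibud yields all of Veminu parripud, Hivikan barlibot.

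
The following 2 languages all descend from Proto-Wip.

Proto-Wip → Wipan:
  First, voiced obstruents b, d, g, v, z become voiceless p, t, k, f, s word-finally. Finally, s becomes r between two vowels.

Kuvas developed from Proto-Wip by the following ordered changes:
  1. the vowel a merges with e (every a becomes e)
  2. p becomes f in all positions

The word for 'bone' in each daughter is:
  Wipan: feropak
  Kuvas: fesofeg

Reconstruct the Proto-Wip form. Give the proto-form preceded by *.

*fesopag

Position 7: Wipan has k, Kuvas has g. Kuvas preserves g here (none of its changes turn any other segment into g), so the proto-segment is *g.
Position 5: Wipan has p, Kuvas has f. Taking the neighbouring segments as reconstructed: Wipan p can only go back to *p; Kuvas f could go back to *p or *f — the one source consistent with every daughter is *p.
This points to *fesopag. Verify forward in each daughter:
Wipan: *fesopag > fesopak > feropak  (by final devoicing, rhotacism)
Kuvas: start from *fesopag.
  rule 1 (vowel merger): fesopag → fesopeg
  rule 2 (unconditioned shift): fesopeg → fesofeg
  ⇒ Kuvas fesofeg
*fesopag is the unique common source.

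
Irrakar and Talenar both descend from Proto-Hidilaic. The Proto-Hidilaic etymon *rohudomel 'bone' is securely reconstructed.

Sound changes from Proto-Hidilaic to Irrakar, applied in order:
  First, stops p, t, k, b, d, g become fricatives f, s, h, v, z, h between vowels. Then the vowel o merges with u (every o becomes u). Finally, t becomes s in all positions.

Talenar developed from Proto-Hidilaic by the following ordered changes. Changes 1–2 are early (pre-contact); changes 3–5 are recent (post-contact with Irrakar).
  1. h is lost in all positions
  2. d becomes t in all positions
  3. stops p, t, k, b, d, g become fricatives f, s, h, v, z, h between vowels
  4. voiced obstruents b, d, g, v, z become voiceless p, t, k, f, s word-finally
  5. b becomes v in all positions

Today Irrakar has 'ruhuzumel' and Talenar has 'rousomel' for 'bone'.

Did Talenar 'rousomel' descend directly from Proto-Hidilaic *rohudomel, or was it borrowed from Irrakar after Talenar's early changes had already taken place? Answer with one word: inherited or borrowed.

If inherited, *rohudomel would pass through all of Talenar's changes:
Talenar: start from *rohudomel.
  rule 1 (h-loss): rohudomel → roudomel
  rule 2 (unconditioned shift): roudomel → routomel
  rule 3 (intervocalic lenition): routomel → rousomel
  rule 4: no change — rousomel
  rule 5: no change — rousomel
  ⇒ Talenar rousomel
If borrowed from Irrakar 'ruhuzumel' after the early changes, it would undergo only the recent ones:
  rule 3 (intervocalic lenition): no change (ruhuzumel)
  rule 4 (final devoicing): no change (ruhuzumel)
  rule 5 (unconditioned shift): no change (ruhuzumel)
  ⇒ as a loan: ruhuzumel
Talenar 'rousomel' matches the inherited outcome exactly, so it is an inherited cognate, not a loan.

inherited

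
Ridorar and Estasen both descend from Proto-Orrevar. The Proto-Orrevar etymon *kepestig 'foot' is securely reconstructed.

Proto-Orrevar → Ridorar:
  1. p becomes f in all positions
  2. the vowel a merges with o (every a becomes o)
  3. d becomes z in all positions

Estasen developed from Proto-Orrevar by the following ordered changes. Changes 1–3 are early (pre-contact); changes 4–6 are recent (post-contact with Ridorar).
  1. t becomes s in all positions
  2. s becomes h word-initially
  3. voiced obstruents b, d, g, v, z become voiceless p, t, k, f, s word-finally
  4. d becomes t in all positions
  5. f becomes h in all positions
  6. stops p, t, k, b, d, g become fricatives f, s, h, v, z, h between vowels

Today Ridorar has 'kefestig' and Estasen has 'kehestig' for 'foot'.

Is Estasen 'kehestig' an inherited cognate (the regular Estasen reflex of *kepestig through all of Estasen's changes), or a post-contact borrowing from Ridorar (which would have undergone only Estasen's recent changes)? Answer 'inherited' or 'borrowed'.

If inherited, *kepestig would pass through all of Estasen's changes:
Estasen: *kepestig
  kepestig → kepessig   [unconditioned shift]
  kepessig (rule 2 does not apply)
  kepessig → kepessik   [final devoicing]
  kepessik (rule 4 does not apply)
  kepessik (rule 5 does not apply)
  kepessik → kefessik   [intervocalic lenition]
  giving Estasen kefessik.
If borrowed from Ridorar 'kefestig' after the early changes, it would undergo only the recent ones:
  rule 4 (unconditioned shift): no change (kefestig)
  rule 5 (unconditioned shift): kefestig → kehestig
  rule 6 (intervocalic lenition): no change (kehestig)
  ⇒ as a loan: kehestig
Estasen 'kehestig' matches the loan outcome 'kehestig', not the inherited 'kefessik' — it skipped the early Estasen changes, so it was borrowed from Ridorar.

borrowed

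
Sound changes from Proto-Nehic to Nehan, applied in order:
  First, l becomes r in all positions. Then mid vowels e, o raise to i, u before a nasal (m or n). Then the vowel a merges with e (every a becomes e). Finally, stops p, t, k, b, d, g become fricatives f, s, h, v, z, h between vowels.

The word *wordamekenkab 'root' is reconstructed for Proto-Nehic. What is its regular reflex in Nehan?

wordemehinkeb

Nehan: *wordamekenkab > wordamekinkab > wordemekinkeb > wordemehinkeb  (by pre-nasal raising, vowel merger, intervocalic lenition)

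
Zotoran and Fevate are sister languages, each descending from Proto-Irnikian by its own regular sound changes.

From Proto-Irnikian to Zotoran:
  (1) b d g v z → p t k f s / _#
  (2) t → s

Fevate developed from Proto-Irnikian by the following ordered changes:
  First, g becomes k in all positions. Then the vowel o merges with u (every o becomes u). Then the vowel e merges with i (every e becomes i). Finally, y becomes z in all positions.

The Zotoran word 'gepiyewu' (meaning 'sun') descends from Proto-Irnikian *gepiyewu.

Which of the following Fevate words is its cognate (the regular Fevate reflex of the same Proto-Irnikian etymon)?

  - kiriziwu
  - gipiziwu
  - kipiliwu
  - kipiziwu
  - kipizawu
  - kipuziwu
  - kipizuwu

kipiziwu

Fevate: *gepiyewu > kepiyewu > kipiyiwu > kipiziwu  (by unconditioned shift, vowel merger, unconditioned shift)
The other candidates each miss or misapply at least one Fevate change.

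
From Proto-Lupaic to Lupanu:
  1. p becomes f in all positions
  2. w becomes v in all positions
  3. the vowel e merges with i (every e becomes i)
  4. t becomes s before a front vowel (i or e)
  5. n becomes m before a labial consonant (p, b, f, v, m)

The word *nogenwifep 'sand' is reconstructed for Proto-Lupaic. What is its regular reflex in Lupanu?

Lupanu: start from *nogenwifep.
  rule 1 (unconditioned shift): nogenwifep → nogenwifef
  rule 2 (unconditioned shift): nogenwifef → nogenvifef
  rule 3 (vowel merger): nogenvifef → noginvifif
  rule 4: no change — noginvifif
  rule 5 (nasal place assimilation): noginvifif → nogimvifif
  ⇒ Lupanu nogimvifif

nogimvifif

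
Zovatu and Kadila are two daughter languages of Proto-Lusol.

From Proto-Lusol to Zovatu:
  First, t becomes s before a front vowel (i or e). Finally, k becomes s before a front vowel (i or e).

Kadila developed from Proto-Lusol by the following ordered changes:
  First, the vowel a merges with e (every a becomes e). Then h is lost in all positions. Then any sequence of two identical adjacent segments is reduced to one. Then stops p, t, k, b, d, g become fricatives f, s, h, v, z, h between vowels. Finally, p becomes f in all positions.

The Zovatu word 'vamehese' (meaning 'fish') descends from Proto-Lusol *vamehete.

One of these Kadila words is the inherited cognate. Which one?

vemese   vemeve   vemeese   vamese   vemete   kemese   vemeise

Kadila: *vamehete > vemehete > vemeete > vemete > vemese  (by vowel merger, h-loss, degemination, intervocalic lenition)
Among the options, 'vemese' alone shows every Kadila change applied in order.

vemese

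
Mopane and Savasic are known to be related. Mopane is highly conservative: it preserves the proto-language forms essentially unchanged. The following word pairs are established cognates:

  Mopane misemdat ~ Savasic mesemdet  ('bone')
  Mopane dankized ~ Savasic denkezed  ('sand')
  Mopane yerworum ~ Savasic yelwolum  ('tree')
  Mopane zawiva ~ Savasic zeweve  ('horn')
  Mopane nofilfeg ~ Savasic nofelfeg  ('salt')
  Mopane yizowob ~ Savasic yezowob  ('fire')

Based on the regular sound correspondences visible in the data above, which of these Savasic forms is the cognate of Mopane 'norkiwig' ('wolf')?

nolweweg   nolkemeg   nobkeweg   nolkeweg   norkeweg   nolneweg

nolkeweg

yerworum ~ yelwolum — Mopane r corresponds to Savasic l after a vowel, before a consonant other than r, m, n, p, b, f, v.
misemdat ~ mesemdet, dankized ~ denkezed — Mopane i corresponds to Savasic e after a consonant, before a consonant other than r, m, n, p, b, f, v.
Applying these to Mopane 'norkiwig':
  norkiwig → nolkiwig   (r→l after a vowel, before a consonant other than r, m, n, p, b, f, v)
  nolkiwig → nolkewig   (i→e after a consonant, before a consonant other than r, m, n, p, b, f, v)
  nolkewig → nolkeweg   (i→e after a consonant, before a consonant other than r, m, n, p, b, f, v)
So the Savasic cognate is 'nolkeweg'.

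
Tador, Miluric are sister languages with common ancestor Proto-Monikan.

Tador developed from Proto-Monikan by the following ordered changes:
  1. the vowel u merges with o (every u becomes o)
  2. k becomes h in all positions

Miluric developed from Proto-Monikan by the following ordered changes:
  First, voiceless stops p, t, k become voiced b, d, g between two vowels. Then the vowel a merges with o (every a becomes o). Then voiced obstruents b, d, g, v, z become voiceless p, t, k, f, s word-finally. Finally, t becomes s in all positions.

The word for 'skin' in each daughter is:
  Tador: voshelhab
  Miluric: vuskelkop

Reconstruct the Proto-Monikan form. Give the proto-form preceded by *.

Position 4: Tador has h, Miluric has k. Taking the neighbouring segments as reconstructed: Tador h could go back to *k or *h; Miluric k can only go back to *k — the one source consistent with every daughter is *k.
Position 9: Tador has b, Miluric has p. Tador preserves b here (none of its changes turn any other segment into b), so the proto-segment is *b.
Continuing position by position gives *vuskelkab; check it forward:
Tador: *vuskelkab > voskelkab > voshelhab  (by vowel merger, unconditioned shift)
Miluric: *vuskelkab > vuskelkob > vuskelkop  (by vowel merger, final devoicing)
*vuskelkab is the unique common source.

*vuskelkab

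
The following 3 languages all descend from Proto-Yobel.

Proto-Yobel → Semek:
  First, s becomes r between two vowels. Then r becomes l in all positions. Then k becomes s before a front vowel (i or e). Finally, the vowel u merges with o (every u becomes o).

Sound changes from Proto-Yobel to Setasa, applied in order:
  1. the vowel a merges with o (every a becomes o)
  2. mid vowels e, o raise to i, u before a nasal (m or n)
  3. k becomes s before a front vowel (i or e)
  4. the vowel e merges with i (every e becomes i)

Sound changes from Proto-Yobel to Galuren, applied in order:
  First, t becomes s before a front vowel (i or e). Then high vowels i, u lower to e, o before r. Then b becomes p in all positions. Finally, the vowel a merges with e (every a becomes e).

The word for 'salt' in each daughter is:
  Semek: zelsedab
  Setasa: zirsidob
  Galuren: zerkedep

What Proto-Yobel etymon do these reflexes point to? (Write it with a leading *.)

*zerkedab

Position 4: Semek has s, Setasa has s, Galuren has k. Galuren preserves k here (none of its changes turn any other segment into k), so the proto-segment is *k.
Position 7: Semek has a, Setasa has o, Galuren has e. Semek preserves a here (none of its changes turn any other segment into a), so the proto-segment is *a.
Position 8: Semek has b, Setasa has b, Galuren has p. Semek preserves b here (none of its changes turn any other segment into b), so the proto-segment is *b.
Verify the candidate proto-form against each daughter:
Semek: *zerkedab
  zerkedab (rule 1 does not apply)
  zerkedab → zelkedab   [unconditioned shift]
  zelkedab → zelsedab   [palatalisation]
  zelsedab (rule 4 does not apply)
  giving Semek zelsedab.
Setasa: *zerkedab > zerkedob > zersedob > zirsidob  (by vowel merger, palatalisation, vowel merger)
Galuren: *zerkedab > zerkedap > zerkedep  (by unconditioned shift, vowel merger)
*zerkedab is the unique common source.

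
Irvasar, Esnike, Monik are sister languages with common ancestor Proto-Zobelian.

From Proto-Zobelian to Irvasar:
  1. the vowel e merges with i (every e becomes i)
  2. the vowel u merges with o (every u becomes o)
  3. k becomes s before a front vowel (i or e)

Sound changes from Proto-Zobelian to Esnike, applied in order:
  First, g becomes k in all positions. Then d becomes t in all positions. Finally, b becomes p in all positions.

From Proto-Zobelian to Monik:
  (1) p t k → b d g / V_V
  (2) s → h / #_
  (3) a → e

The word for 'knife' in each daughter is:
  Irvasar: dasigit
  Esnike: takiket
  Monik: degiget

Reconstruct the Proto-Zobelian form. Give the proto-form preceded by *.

*dakiget

Position 2: Irvasar has a, Esnike has a, Monik has e. Irvasar preserves a here (none of its changes turn any other segment into a), so the proto-segment is *a.
Position 3: Irvasar has s, Esnike has k, Monik has g. Taking the neighbouring segments as reconstructed: Irvasar s could go back to *k or *s; Esnike k could go back to *k or *g; Monik g could go back to *k or *g — the one source consistent with every daughter is *k.
This points to *dakiget. Verify forward in each daughter:
Irvasar: *dakiget
  dakiget → dakigit   [vowel merger]
  dakigit (rule 2 does not apply)
  dakigit → dasigit   [palatalisation]
  giving Irvasar dasigit.
Esnike: *dakiget > dakiket > takiket  (by unconditioned shift, unconditioned shift)
Monik: *dakiget
  dakiget → dagiget   [intervocalic voicing]
  dagiget (rule 2 does not apply)
  dagiget → degiget   [vowel merger]
  giving Monik degiget.
Only *dakiget yields all of Irvasar dasigit, Esnike takiket, Monik degiget.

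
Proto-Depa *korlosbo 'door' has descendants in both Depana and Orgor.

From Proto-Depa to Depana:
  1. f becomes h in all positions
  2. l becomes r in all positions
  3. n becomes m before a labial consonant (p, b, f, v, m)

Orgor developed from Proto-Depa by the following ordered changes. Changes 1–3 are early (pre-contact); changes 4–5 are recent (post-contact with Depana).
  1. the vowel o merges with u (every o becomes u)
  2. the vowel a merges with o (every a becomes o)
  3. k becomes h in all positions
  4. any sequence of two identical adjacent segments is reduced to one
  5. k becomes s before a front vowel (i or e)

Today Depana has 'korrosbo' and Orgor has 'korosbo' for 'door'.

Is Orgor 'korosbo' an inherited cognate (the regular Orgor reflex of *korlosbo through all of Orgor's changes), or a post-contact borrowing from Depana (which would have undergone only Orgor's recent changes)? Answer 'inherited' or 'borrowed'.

If inherited, *korlosbo would pass through all of Orgor's changes:
Orgor: *korlosbo > kurlusbu > hurlusbu  (by vowel merger, unconditioned shift)
If borrowed from Depana 'korrosbo' after the early changes, it would undergo only the recent ones:
  rule 4 (degemination): korrosbo → korosbo
  rule 5 (palatalisation): no change (korosbo)
  ⇒ as a loan: korosbo
Orgor 'korosbo' matches the loan outcome 'korosbo', not the inherited 'hurlusbu' — it skipped the early Orgor changes, so it was borrowed from Depana.

borrowed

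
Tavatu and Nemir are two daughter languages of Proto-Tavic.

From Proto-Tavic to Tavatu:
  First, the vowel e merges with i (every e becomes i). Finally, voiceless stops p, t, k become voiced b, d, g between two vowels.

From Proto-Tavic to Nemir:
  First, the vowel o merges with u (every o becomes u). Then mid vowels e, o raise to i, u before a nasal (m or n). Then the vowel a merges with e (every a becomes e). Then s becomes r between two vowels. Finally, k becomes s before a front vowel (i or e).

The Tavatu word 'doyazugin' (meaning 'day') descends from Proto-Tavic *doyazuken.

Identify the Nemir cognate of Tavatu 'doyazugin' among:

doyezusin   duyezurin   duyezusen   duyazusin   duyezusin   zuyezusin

duyezusin

Nemir: start from *doyazuken.
  rule 1 (vowel merger): doyazuken → duyazuken
  rule 2 (pre-nasal raising): duyazuken → duyazukin
  rule 3 (vowel merger): duyazukin → duyezukin
  rule 4: no change — duyezukin
  rule 5 (palatalisation): duyezukin → duyezusin
  ⇒ Nemir duyezusin
Only 'duyezusin' matches the regular Nemir development of *doyazuken.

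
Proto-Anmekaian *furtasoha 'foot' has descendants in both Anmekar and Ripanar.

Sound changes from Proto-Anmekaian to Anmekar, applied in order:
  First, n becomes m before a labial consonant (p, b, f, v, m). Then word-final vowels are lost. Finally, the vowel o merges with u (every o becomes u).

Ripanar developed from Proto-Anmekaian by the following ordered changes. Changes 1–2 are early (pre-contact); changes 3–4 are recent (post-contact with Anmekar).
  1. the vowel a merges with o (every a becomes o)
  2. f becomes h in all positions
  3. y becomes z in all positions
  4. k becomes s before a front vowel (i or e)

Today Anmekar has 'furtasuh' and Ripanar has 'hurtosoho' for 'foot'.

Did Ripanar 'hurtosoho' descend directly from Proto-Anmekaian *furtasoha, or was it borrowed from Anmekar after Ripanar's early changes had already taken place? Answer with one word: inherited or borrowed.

inherited

If inherited, *furtasoha would pass through all of Ripanar's changes:
Ripanar: *furtasoha
  furtasoha → furtosoho   [vowel merger]
  furtosoho → hurtosoho   [unconditioned shift]
  hurtosoho (rule 3 does not apply)
  hurtosoho (rule 4 does not apply)
  giving Ripanar hurtosoho.
If borrowed from Anmekar 'furtasuh' after the early changes, it would undergo only the recent ones:
  rule 3 (unconditioned shift): no change (furtasuh)
  rule 4 (palatalisation): no change (furtasuh)
  ⇒ as a loan: furtasuh
Ripanar 'hurtosoho' matches the inherited outcome exactly, so it is an inherited cognate, not a loan.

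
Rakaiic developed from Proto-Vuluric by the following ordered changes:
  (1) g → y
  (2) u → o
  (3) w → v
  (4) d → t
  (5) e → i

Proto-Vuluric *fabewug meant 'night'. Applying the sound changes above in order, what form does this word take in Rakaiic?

Rakaiic: *fabewug > fabewuy > fabewoy > fabevoy > fabivoy  (by unconditioned shift, vowel merger, unconditioned shift, vowel merger)

fabivoy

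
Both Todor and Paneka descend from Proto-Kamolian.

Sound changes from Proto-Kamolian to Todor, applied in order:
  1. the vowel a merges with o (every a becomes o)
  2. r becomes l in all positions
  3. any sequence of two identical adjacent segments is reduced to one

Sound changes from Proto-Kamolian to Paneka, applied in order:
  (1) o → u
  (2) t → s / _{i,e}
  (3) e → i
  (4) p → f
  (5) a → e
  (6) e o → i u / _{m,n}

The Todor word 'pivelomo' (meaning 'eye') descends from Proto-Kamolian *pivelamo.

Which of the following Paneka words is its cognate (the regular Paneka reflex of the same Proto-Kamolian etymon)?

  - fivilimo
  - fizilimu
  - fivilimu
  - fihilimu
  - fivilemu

fivilimu

Paneka: start from *pivelamo.
  rule 1 (vowel merger): pivelamo → pivelamu
  rule 2: no change — pivelamu
  rule 3 (vowel merger): pivelamu → pivilamu
  rule 4 (unconditioned shift): pivilamu → fivilamu
  rule 5 (vowel merger): fivilamu → fivilemu
  rule 6 (pre-nasal raising): fivilemu → fivilimu
  ⇒ Paneka fivilimu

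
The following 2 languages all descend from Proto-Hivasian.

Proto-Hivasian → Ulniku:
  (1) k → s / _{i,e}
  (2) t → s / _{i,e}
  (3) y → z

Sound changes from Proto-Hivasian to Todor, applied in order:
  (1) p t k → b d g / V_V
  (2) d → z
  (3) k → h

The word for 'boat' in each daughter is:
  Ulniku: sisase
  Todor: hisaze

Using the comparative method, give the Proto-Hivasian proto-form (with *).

Position 1: Ulniku has s, Todor has h. Taking the neighbouring segments as reconstructed: Ulniku s could go back to *t or *k or *s; Todor h could go back to *k or *h — the one source consistent with every daughter is *k.
Position 5: Ulniku has s, Todor has z. Taking the neighbouring segments as reconstructed: Ulniku s could go back to *t or *k or *s; Todor z could go back to *t or *d or *z — the one source consistent with every daughter is *t.
Verify the candidate proto-form against each daughter:
Ulniku: *kisate
  kisate → sisate   [palatalisation]
  sisate → sisase   [palatalisation]
  sisase (rule 3 does not apply)
  giving Ulniku sisase.
Todor: *kisate
  kisate → kisade   [intervocalic voicing]
  kisade → kisaze   [unconditioned shift]
  kisaze → hisaze   [unconditioned shift]
  giving Todor hisaze.
Only *kisate yields all of Ulniku sisase, Todor hisaze.

*kisate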